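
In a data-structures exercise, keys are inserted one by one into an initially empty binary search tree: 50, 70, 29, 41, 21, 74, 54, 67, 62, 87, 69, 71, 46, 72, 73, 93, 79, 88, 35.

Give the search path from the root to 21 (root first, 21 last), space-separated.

Insert 50: tree is empty, so 50 becomes the root.
Insert 70: 70 > 50 → go right. Place as right child of 50.
Insert 29: 29 < 50 → go left. Place as left child of 50.
Insert 41: 41 < 50 → go left; 41 > 29 → go right. Place as right child of 29.
Insert 21: 21 < 50 → go left; 21 < 29 → go left. Place as left child of 29.
Insert 74: 74 > 50 → go right; 74 > 70 → go right. Place as right child of 70.
Insert 54: 54 > 50 → go right; 54 < 70 → go left. Place as left child of 70.
Insert 67: 67 > 50 → go right; 67 < 70 → go left; 67 > 54 → go right. Place as right child of 54.
Insert 62: 62 > 50 → go right; 62 < 70 → go left; 62 > 54 → go right; 62 < 67 → go left. Place as left child of 67.
Insert 87: 87 > 50 → go right; 87 > 70 → go right; 87 > 74 → go right. Place as right child of 74.
Insert 69: 69 > 50 → go right; 69 < 70 → go left; 69 > 54 → go right; 69 > 67 → go right. Place as right child of 67.
Insert 71: 71 > 50 → go right; 71 > 70 → go right; 71 < 74 → go left. Place as left child of 74.
Insert 46: 46 < 50 → go left; 46 > 29 → go right; 46 > 41 → go right. Place as right child of 41.
Insert 72: 72 > 50 → go right; 72 > 70 → go right; 72 < 74 → go left; 72 > 71 → go right. Place as right child of 71.
Insert 73: 73 > 50 → go right; 73 > 70 → go right; 73 < 74 → go left; 73 > 71 → go right; 73 > 72 → go right. Place as right child of 72.
Insert 93: 93 > 50 → go right; 93 > 70 → go right; 93 > 74 → go right; 93 > 87 → go right. Place as right child of 87.
Insert 79: 79 > 50 → go right; 79 > 70 → go right; 79 > 74 → go right; 79 < 87 → go left. Place as left child of 87.
Insert 88: 88 > 50 → go right; 88 > 70 → go right; 88 > 74 → go right; 88 > 87 → go right; 88 < 93 → go left. Place as left child of 93.
Insert 35: 35 < 50 → go left; 35 > 29 → go right; 35 < 41 → go left. Place as left child of 41.

50 29 21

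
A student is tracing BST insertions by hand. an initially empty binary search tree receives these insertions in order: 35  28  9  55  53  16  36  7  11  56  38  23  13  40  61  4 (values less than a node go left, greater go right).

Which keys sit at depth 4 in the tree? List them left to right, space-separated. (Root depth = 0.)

35: root
28: left child of 35 (depth 1)
9: left child of 28 (depth 2)
55: right child of 35 (depth 1)
53: left child of 55 (depth 2)
16: right child of 9 (depth 3)
36: left child of 53 (depth 3)
7: left child of 9 (depth 3)
11: left child of 16 (depth 4)
56: right child of 55 (depth 2)
38: right child of 36 (depth 4)
23: right child of 16 (depth 4)
13: right child of 11 (depth 5)
40: right child of 38 (depth 5)
61: right child of 56 (depth 3)
4: left child of 7 (depth 4)

4 11 23 38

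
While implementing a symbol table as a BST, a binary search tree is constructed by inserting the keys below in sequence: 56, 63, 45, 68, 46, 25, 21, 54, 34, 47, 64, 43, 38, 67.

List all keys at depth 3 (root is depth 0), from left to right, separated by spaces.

21 34 54 64

Insert 56: tree is empty, so 56 becomes the root.
Insert 63: 63 > 56 → go right. Place as right child of 56.
Insert 45: 45 < 56 → go left. Place as left child of 56.
Insert 68: 68 > 56 → go right; 68 > 63 → go right. Place as right child of 63.
Insert 46: 46 < 56 → go left; 46 > 45 → go right. Place as right child of 45.
Insert 25: 25 < 56 → go left; 25 < 45 → go left. Place as left child of 45.
Insert 21: 21 < 56 → go left; 21 < 45 → go left; 21 < 25 → go left. Place as left child of 25.
Insert 54: 54 < 56 → go left; 54 > 45 → go right; 54 > 46 → go right. Place as right child of 46.
Insert 34: 34 < 56 → go left; 34 < 45 → go left; 34 > 25 → go right. Place as right child of 25.
Insert 47: 47 < 56 → go left; 47 > 45 → go right; 47 > 46 → go right; 47 < 54 → go left. Place as left child of 54.
Insert 64: 64 > 56 → go right; 64 > 63 → go right; 64 < 68 → go left. Place as left child of 68.
Insert 43: 43 < 56 → go left; 43 < 45 → go left; 43 > 25 → go right; 43 > 34 → go right. Place as right child of 34.
Insert 38: 38 < 56 → go left; 38 < 45 → go left; 38 > 25 → go right; 38 > 34 → go right; 38 < 43 → go left. Place as left child of 43.
Insert 67: 67 > 56 → go right; 67 > 63 → go right; 67 < 68 → go left; 67 > 64 → go right. Place as right child of 64.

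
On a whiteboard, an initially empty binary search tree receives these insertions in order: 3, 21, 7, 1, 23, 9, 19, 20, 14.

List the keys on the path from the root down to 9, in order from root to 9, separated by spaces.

3 21 7 9

Resulting structure (node: left, right):
  3: L=1, R=21
  21: L=7, R=23
  7: L=–, R=9
  1: L=–, R=–
  23: L=–, R=–
  9: L=–, R=19
  19: L=14, R=20
  20: L=–, R=–
  14: L=–, R=–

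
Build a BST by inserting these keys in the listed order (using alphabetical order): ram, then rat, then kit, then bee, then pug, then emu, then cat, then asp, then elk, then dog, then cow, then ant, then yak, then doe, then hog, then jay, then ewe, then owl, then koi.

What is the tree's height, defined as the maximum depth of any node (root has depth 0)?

8

Insert ram: tree is empty, so ram becomes the root.
Insert rat: rat > ram → go right. Place as right child of ram.
Insert kit: kit < ram → go left. Place as left child of ram.
Insert bee: bee < ram → go left; bee < kit → go left. Place as left child of kit.
Insert pug: pug < ram → go left; pug > kit → go right. Place as right child of kit.
Insert emu: emu < ram → go left; emu < kit → go left; emu > bee → go right. Place as right child of bee.
Insert cat: cat < ram → go left; cat < kit → go left; cat > bee → go right; cat < emu → go left. Place as left child of emu.
Insert asp: asp < ram → go left; asp < kit → go left; asp < bee → go left. Place as left child of bee.
Insert elk: elk < ram → go left; elk < kit → go left; elk > bee → go right; elk < emu → go left; elk > cat → go right. Place as right child of cat.
Insert dog: dog < ram → go left; dog < kit → go left; dog > bee → go right; dog < emu → go left; dog > cat → go right; dog < elk → go left. Place as left child of elk.
Insert cow: cow < ram → go left; cow < kit → go left; cow > bee → go right; cow < emu → go left; cow > cat → go right; cow < elk → go left; cow < dog → go left. Place as left child of dog.
Insert ant: ant < ram → go left; ant < kit → go left; ant < bee → go left; ant < asp → go left. Place as left child of asp.
Insert yak: yak > ram → go right; yak > rat → go right. Place as right child of rat.
Insert doe: doe < ram → go left; doe < kit → go left; doe > bee → go right; doe < emu → go left; doe > cat → go right; doe < elk → go left; doe < dog → go left; doe > cow → go right. Place as right child of cow.
Insert hog: hog < ram → go left; hog < kit → go left; hog > bee → go right; hog > emu → go right. Place as right child of emu.
Insert jay: jay < ram → go left; jay < kit → go left; jay > bee → go right; jay > emu → go right; jay > hog → go right. Place as right child of hog.
Insert ewe: ewe < ram → go left; ewe < kit → go left; ewe > bee → go right; ewe > emu → go right; ewe < hog → go left. Place as left child of hog.
Insert owl: owl < ram → go left; owl > kit → go right; owl < pug → go left. Place as left child of pug.
Insert koi: koi < ram → go left; koi > kit → go right; koi < pug → go left; koi < owl → go left. Place as left child of owl.

The deepest node is doe at depth 8.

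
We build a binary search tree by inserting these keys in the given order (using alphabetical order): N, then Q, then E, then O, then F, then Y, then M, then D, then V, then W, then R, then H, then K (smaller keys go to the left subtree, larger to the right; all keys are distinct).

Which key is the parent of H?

M

Insert N: tree is empty, so N becomes the root.
Insert Q: Q > N → go right. Place as right child of N.
Insert E: E < N → go left. Place as left child of N.
Insert O: O > N → go right; O < Q → go left. Place as left child of Q.
Insert F: F < N → go left; F > E → go right. Place as right child of E.
Insert Y: Y > N → go right; Y > Q → go right. Place as right child of Q.
Insert M: M < N → go left; M > E → go right; M > F → go right. Place as right child of F.
Insert D: D < N → go left; D < E → go left. Place as left child of E.
Insert V: V > N → go right; V > Q → go right; V < Y → go left. Place as left child of Y.
Insert W: W > N → go right; W > Q → go right; W < Y → go left; W > V → go right. Place as right child of V.
Insert R: R > N → go right; R > Q → go right; R < Y → go left; R < V → go left. Place as left child of V.
Insert H: H < N → go left; H > E → go right; H > F → go right; H < M → go left. Place as left child of M.
Insert K: K < N → go left; K > E → go right; K > F → go right; K < M → go left; K > H → go right. Place as right child of H.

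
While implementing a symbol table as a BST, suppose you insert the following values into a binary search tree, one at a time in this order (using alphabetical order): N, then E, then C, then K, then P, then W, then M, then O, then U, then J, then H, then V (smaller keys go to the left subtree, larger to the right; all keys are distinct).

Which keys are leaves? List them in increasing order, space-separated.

C H M O V

N: root
E: left child of N (depth 1)
C: left child of E (depth 2)
K: right child of E (depth 2)
P: right child of N (depth 1)
W: right child of P (depth 2)
M: right child of K (depth 3)
O: left child of P (depth 2)
U: left child of W (depth 3)
J: left child of K (depth 3)
H: left child of J (depth 4)
V: right child of U (depth 4)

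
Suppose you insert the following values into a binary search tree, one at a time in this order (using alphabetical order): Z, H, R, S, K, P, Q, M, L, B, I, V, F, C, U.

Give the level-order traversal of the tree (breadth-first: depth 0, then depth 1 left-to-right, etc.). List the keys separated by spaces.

Insert Z: tree is empty, so Z becomes the root.
Insert H: H < Z → go left. Place as left child of Z.
Insert R: R < Z → go left; R > H → go right. Place as right child of H.
Insert S: S < Z → go left; S > H → go right; S > R → go right. Place as right child of R.
Insert K: K < Z → go left; K > H → go right; K < R → go left. Place as left child of R.
Insert P: P < Z → go left; P > H → go right; P < R → go left; P > K → go right. Place as right child of K.
Insert Q: Q < Z → go left; Q > H → go right; Q < R → go left; Q > K → go right; Q > P → go right. Place as right child of P.
Insert M: M < Z → go left; M > H → go right; M < R → go left; M > K → go right; M < P → go left. Place as left child of P.
Insert L: L < Z → go left; L > H → go right; L < R → go left; L > K → go right; L < P → go left; L < M → go left. Place as left child of M.
Insert B: B < Z → go left; B < H → go left. Place as left child of H.
Insert I: I < Z → go left; I > H → go right; I < R → go left; I < K → go left. Place as left child of K.
Insert V: V < Z → go left; V > H → go right; V > R → go right; V > S → go right. Place as right child of S.
Insert F: F < Z → go left; F < H → go left; F > B → go right. Place as right child of B.
Insert C: C < Z → go left; C < H → go left; C > B → go right; C < F → go left. Place as left child of F.
Insert U: U < Z → go left; U > H → go right; U > R → go right; U > S → go right; U < V → go left. Place as left child of V.

Z H B R F K S C I P V M Q U L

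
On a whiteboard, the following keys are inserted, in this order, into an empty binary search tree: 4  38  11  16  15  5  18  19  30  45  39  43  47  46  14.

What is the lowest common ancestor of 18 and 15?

Insert 4: tree is empty, so 4 becomes the root.
Insert 38: 38 > 4 → go right. Place as right child of 4.
Insert 11: 11 > 4 → go right; 11 < 38 → go left. Place as left child of 38.
Insert 16: 16 > 4 → go right; 16 < 38 → go left; 16 > 11 → go right. Place as right child of 11.
Insert 15: 15 > 4 → go right; 15 < 38 → go left; 15 > 11 → go right; 15 < 16 → go left. Place as left child of 16.
Insert 5: 5 > 4 → go right; 5 < 38 → go left; 5 < 11 → go left. Place as left child of 11.
Insert 18: 18 > 4 → go right; 18 < 38 → go left; 18 > 11 → go right; 18 > 16 → go right. Place as right child of 16.
Insert 19: 19 > 4 → go right; 19 < 38 → go left; 19 > 11 → go right; 19 > 16 → go right; 19 > 18 → go right. Place as right child of 18.
Insert 30: 30 > 4 → go right; 30 < 38 → go left; 30 > 11 → go right; 30 > 16 → go right; 30 > 18 → go right; 30 > 19 → go right. Place as right child of 19.
Insert 45: 45 > 4 → go right; 45 > 38 → go right. Place as right child of 38.
Insert 39: 39 > 4 → go right; 39 > 38 → go right; 39 < 45 → go left. Place as left child of 45.
Insert 43: 43 > 4 → go right; 43 > 38 → go right; 43 < 45 → go left; 43 > 39 → go right. Place as right child of 39.
Insert 47: 47 > 4 → go right; 47 > 38 → go right; 47 > 45 → go right. Place as right child of 45.
Insert 46: 46 > 4 → go right; 46 > 38 → go right; 46 > 45 → go right; 46 < 47 → go left. Place as left child of 47.
Insert 14: 14 > 4 → go right; 14 < 38 → go left; 14 > 11 → go right; 14 < 16 → go left; 14 < 15 → go left. Place as left child of 15.

Path to 18: 4 → 38 → 11 → 16 → 18
Path to 15: 4 → 38 → 11 → 16 → 15
The paths share a prefix ending at 16, then split left and right.

16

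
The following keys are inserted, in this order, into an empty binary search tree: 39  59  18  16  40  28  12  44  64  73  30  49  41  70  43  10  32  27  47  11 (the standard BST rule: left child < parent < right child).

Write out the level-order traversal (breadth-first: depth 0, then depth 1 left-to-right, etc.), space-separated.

39 18 59 16 28 40 64 12 27 30 44 73 10 32 41 49 70 11 43 47

Resulting structure (node: left, right):
  39: L=18, R=59
  59: L=40, R=64
  18: L=16, R=28
  16: L=12, R=–
  40: L=–, R=44
  28: L=27, R=30
  12: L=10, R=–
  44: L=41, R=49
  64: L=–, R=73
  73: L=70, R=–
  30: L=–, R=32
  49: L=47, R=–
  41: L=–, R=43
  70: L=–, R=–
  43: L=–, R=–
  10: L=–, R=11
  32: L=–, R=–
  27: L=–, R=–
  47: L=–, R=–
  11: L=–, R=–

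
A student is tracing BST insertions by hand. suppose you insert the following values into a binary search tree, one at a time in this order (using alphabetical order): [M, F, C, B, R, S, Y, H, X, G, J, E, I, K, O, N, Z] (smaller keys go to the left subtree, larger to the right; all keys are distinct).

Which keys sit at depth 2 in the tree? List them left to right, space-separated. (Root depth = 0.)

C H O S

M: root
F: left child of M (depth 1)
C: left child of F (depth 2)
B: left child of C (depth 3)
R: right child of M (depth 1)
S: right child of R (depth 2)
Y: right child of S (depth 3)
H: right child of F (depth 2)
X: left child of Y (depth 4)
G: left child of H (depth 3)
J: right child of H (depth 3)
E: right child of C (depth 3)
I: left child of J (depth 4)
K: right child of J (depth 4)
O: left child of R (depth 2)
N: left child of O (depth 3)
Z: right child of Y (depth 4)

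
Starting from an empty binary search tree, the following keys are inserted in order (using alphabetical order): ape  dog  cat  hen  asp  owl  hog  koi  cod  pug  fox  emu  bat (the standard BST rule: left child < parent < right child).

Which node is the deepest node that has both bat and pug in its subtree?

dog

ape: root
dog: right child of ape (depth 1)
cat: left child of dog (depth 2)
hen: right child of dog (depth 2)
asp: left child of cat (depth 3)
owl: right child of hen (depth 3)
hog: left child of owl (depth 4)
koi: right child of hog (depth 5)
cod: right child of cat (depth 3)
pug: right child of owl (depth 4)
fox: left child of hen (depth 3)
emu: left child of fox (depth 4)
bat: right child of asp (depth 4)

Path to bat: ape → dog → cat → asp → bat
Path to pug: ape → dog → hen → owl → pug
The paths share a prefix ending at dog, then split left and right.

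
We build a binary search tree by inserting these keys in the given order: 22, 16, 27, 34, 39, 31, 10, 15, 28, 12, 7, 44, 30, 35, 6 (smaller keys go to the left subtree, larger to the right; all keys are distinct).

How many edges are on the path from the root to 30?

5

Insert 22: tree is empty, so 22 becomes the root.
Insert 16: 16 < 22 → go left. Place as left child of 22.
Insert 27: 27 > 22 → go right. Place as right child of 22.
Insert 34: 34 > 22 → go right; 34 > 27 → go right. Place as right child of 27.
Insert 39: 39 > 22 → go right; 39 > 27 → go right; 39 > 34 → go right. Place as right child of 34.
Insert 31: 31 > 22 → go right; 31 > 27 → go right; 31 < 34 → go left. Place as left child of 34.
Insert 10: 10 < 22 → go left; 10 < 16 → go left. Place as left child of 16.
Insert 15: 15 < 22 → go left; 15 < 16 → go left; 15 > 10 → go right. Place as right child of 10.
Insert 28: 28 > 22 → go right; 28 > 27 → go right; 28 < 34 → go left; 28 < 31 → go left. Place as left child of 31.
Insert 12: 12 < 22 → go left; 12 < 16 → go left; 12 > 10 → go right; 12 < 15 → go left. Place as left child of 15.
Insert 7: 7 < 22 → go left; 7 < 16 → go left; 7 < 10 → go left. Place as left child of 10.
Insert 44: 44 > 22 → go right; 44 > 27 → go right; 44 > 34 → go right; 44 > 39 → go right. Place as right child of 39.
Insert 30: 30 > 22 → go right; 30 > 27 → go right; 30 < 34 → go left; 30 < 31 → go left; 30 > 28 → go right. Place as right child of 28.
Insert 35: 35 > 22 → go right; 35 > 27 → go right; 35 > 34 → go right; 35 < 39 → go left. Place as left child of 39.
Insert 6: 6 < 22 → go left; 6 < 16 → go left; 6 < 10 → go left; 6 < 7 → go left. Place as left child of 7.

Path to 30: 22 → 27 → 34 → 31 → 28 → 30, which is 5 edges.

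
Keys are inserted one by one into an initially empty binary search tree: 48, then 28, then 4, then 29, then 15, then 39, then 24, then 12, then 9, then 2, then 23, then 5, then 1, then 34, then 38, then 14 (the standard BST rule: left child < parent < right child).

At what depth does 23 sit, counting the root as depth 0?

Resulting structure (node: left, right):
  48: L=28, R=–
  28: L=4, R=29
  4: L=2, R=15
  29: L=–, R=39
  15: L=12, R=24
  39: L=34, R=–
  24: L=23, R=–
  12: L=9, R=14
  9: L=5, R=–
  2: L=1, R=–
  23: L=–, R=–
  5: L=–, R=–
  1: L=–, R=–
  34: L=–, R=38
  38: L=–, R=–
  14: L=–, R=–

Path to 23: 48 → 28 → 4 → 15 → 24 → 23, which is 5 edges.

5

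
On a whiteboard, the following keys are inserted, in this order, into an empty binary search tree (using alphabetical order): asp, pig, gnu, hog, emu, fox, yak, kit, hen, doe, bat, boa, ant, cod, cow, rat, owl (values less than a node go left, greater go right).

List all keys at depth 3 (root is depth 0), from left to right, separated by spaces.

emu hog rat

asp: root
pig: right child of asp (depth 1)
gnu: left child of pig (depth 2)
hog: right child of gnu (depth 3)
emu: left child of gnu (depth 3)
fox: right child of emu (depth 4)
yak: right child of pig (depth 2)
kit: right child of hog (depth 4)
hen: left child of hog (depth 4)
doe: left child of emu (depth 4)
bat: left child of doe (depth 5)
boa: right child of bat (depth 6)
ant: left child of asp (depth 1)
cod: right child of boa (depth 7)
cow: right child of cod (depth 8)
rat: left child of yak (depth 3)
owl: right child of kit (depth 5)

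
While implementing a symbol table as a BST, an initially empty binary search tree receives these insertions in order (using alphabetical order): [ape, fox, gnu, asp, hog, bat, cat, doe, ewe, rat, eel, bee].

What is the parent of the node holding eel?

ape: root
fox: right child of ape (depth 1)
gnu: right child of fox (depth 2)
asp: left child of fox (depth 2)
hog: right child of gnu (depth 3)
bat: right child of asp (depth 3)
cat: right child of bat (depth 4)
doe: right child of cat (depth 5)
ewe: right child of doe (depth 6)
rat: right child of hog (depth 4)
eel: left child of ewe (depth 7)
bee: left child of cat (depth 5)

ewe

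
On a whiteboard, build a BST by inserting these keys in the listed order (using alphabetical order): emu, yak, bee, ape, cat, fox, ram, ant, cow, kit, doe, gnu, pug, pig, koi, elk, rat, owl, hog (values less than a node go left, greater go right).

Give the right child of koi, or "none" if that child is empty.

Insert emu: tree is empty, so emu becomes the root.
Insert yak: yak > emu → go right. Place as right child of emu.
Insert bee: bee < emu → go left. Place as left child of emu.
Insert ape: ape < emu → go left; ape < bee → go left. Place as left child of bee.
Insert cat: cat < emu → go left; cat > bee → go right. Place as right child of bee.
Insert fox: fox > emu → go right; fox < yak → go left. Place as left child of yak.
Insert ram: ram > emu → go right; ram < yak → go left; ram > fox → go right. Place as right child of fox.
Insert ant: ant < emu → go left; ant < bee → go left; ant < ape → go left. Place as left child of ape.
Insert cow: cow < emu → go left; cow > bee → go right; cow > cat → go right. Place as right child of cat.
Insert kit: kit > emu → go right; kit < yak → go left; kit > fox → go right; kit < ram → go left. Place as left child of ram.
Insert doe: doe < emu → go left; doe > bee → go right; doe > cat → go right; doe > cow → go right. Place as right child of cow.
Insert gnu: gnu > emu → go right; gnu < yak → go left; gnu > fox → go right; gnu < ram → go left; gnu < kit → go left. Place as left child of kit.
Insert pug: pug > emu → go right; pug < yak → go left; pug > fox → go right; pug < ram → go left; pug > kit → go right. Place as right child of kit.
Insert pig: pig > emu → go right; pig < yak → go left; pig > fox → go right; pig < ram → go left; pig > kit → go right; pig < pug → go left. Place as left child of pug.
Insert koi: koi > emu → go right; koi < yak → go left; koi > fox → go right; koi < ram → go left; koi > kit → go right; koi < pug → go left; koi < pig → go left. Place as left child of pig.
Insert elk: elk < emu → go left; elk > bee → go right; elk > cat → go right; elk > cow → go right; elk > doe → go right. Place as right child of doe.
Insert rat: rat > emu → go right; rat < yak → go left; rat > fox → go right; rat > ram → go right. Place as right child of ram.
Insert owl: owl > emu → go right; owl < yak → go left; owl > fox → go right; owl < ram → go left; owl > kit → go right; owl < pug → go left; owl < pig → go left; owl > koi → go right. Place as right child of koi.
Insert hog: hog > emu → go right; hog < yak → go left; hog > fox → go right; hog < ram → go left; hog < kit → go left; hog > gnu → go right. Place as right child of gnu.

owl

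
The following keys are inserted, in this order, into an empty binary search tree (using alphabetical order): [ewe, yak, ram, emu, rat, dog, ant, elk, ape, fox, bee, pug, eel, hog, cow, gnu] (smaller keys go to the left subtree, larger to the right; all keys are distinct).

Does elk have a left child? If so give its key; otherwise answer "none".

Insert ewe: tree is empty, so ewe becomes the root.
Insert yak: yak > ewe → go right. Place as right child of ewe.
Insert ram: ram > ewe → go right; ram < yak → go left. Place as left child of yak.
Insert emu: emu < ewe → go left. Place as left child of ewe.
Insert rat: rat > ewe → go right; rat < yak → go left; rat > ram → go right. Place as right child of ram.
Insert dog: dog < ewe → go left; dog < emu → go left. Place as left child of emu.
Insert ant: ant < ewe → go left; ant < emu → go left; ant < dog → go left. Place as left child of dog.
Insert elk: elk < ewe → go left; elk < emu → go left; elk > dog → go right. Place as right child of dog.
Insert ape: ape < ewe → go left; ape < emu → go left; ape < dog → go left; ape > ant → go right. Place as right child of ant.
Insert fox: fox > ewe → go right; fox < yak → go left; fox < ram → go left. Place as left child of ram.
Insert bee: bee < ewe → go left; bee < emu → go left; bee < dog → go left; bee > ant → go right; bee > ape → go right. Place as right child of ape.
Insert pug: pug > ewe → go right; pug < yak → go left; pug < ram → go left; pug > fox → go right. Place as right child of fox.
Insert eel: eel < ewe → go left; eel < emu → go left; eel > dog → go right; eel < elk → go left. Place as left child of elk.
Insert hog: hog > ewe → go right; hog < yak → go left; hog < ram → go left; hog > fox → go right; hog < pug → go left. Place as left child of pug.
Insert cow: cow < ewe → go left; cow < emu → go left; cow < dog → go left; cow > ant → go right; cow > ape → go right; cow > bee → go right. Place as right child of bee.
Insert gnu: gnu > ewe → go right; gnu < yak → go left; gnu < ram → go left; gnu > fox → go right; gnu < pug → go left; gnu < hog → go left. Place as left child of hog.

eel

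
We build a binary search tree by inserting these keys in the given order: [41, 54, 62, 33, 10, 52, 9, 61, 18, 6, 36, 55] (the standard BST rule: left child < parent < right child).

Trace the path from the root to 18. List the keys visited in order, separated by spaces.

41 33 10 18

Resulting structure (node: left, right):
  41: L=33, R=54
  54: L=52, R=62
  62: L=61, R=–
  33: L=10, R=36
  10: L=9, R=18
  52: L=–, R=–
  9: L=6, R=–
  61: L=55, R=–
  18: L=–, R=–
  6: L=–, R=–
  36: L=–, R=–
  55: L=–, R=–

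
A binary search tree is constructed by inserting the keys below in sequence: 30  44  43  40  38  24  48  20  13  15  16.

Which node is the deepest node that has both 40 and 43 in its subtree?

Resulting structure (node: left, right):
  30: L=24, R=44
  44: L=43, R=48
  43: L=40, R=–
  40: L=38, R=–
  38: L=–, R=–
  24: L=20, R=–
  48: L=–, R=–
  20: L=13, R=–
  13: L=–, R=15
  15: L=–, R=16
  16: L=–, R=–

Path to 40: 30 → 44 → 43 → 40
Path to 43: 30 → 44 → 43
43 lies on both paths and is an ancestor of the other node.

43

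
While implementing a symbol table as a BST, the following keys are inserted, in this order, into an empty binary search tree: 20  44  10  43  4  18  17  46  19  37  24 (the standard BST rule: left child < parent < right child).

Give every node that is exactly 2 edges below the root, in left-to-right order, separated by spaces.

Insert 20: tree is empty, so 20 becomes the root.
Insert 44: 44 > 20 → go right. Place as right child of 20.
Insert 10: 10 < 20 → go left. Place as left child of 20.
Insert 43: 43 > 20 → go right; 43 < 44 → go left. Place as left child of 44.
Insert 4: 4 < 20 → go left; 4 < 10 → go left. Place as left child of 10.
Insert 18: 18 < 20 → go left; 18 > 10 → go right. Place as right child of 10.
Insert 17: 17 < 20 → go left; 17 > 10 → go right; 17 < 18 → go left. Place as left child of 18.
Insert 46: 46 > 20 → go right; 46 > 44 → go right. Place as right child of 44.
Insert 19: 19 < 20 → go left; 19 > 10 → go right; 19 > 18 → go right. Place as right child of 18.
Insert 37: 37 > 20 → go right; 37 < 44 → go left; 37 < 43 → go left. Place as left child of 43.
Insert 24: 24 > 20 → go right; 24 < 44 → go left; 24 < 43 → go left; 24 < 37 → go left. Place as left child of 37.

4 18 43 46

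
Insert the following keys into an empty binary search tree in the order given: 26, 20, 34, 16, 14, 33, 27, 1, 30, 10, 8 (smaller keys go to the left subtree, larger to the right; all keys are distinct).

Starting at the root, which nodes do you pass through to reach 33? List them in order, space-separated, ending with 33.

26 34 33

Insert 26: tree is empty, so 26 becomes the root.
Insert 20: 20 < 26 → go left. Place as left child of 26.
Insert 34: 34 > 26 → go right. Place as right child of 26.
Insert 16: 16 < 26 → go left; 16 < 20 → go left. Place as left child of 20.
Insert 14: 14 < 26 → go left; 14 < 20 → go left; 14 < 16 → go left. Place as left child of 16.
Insert 33: 33 > 26 → go right; 33 < 34 → go left. Place as left child of 34.
Insert 27: 27 > 26 → go right; 27 < 34 → go left; 27 < 33 → go left. Place as left child of 33.
Insert 1: 1 < 26 → go left; 1 < 20 → go left; 1 < 16 → go left; 1 < 14 → go left. Place as left child of 14.
Insert 30: 30 > 26 → go right; 30 < 34 → go left; 30 < 33 → go left; 30 > 27 → go right. Place as right child of 27.
Insert 10: 10 < 26 → go left; 10 < 20 → go left; 10 < 16 → go left; 10 < 14 → go left; 10 > 1 → go right. Place as right child of 1.
Insert 8: 8 < 26 → go left; 8 < 20 → go left; 8 < 16 → go left; 8 < 14 → go left; 8 > 1 → go right; 8 < 10 → go left. Place as left child of 10.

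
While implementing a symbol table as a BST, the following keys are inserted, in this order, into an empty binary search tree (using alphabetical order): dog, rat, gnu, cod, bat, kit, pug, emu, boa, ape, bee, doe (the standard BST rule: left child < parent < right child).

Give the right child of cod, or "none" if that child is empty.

doe

Insert dog: tree is empty, so dog becomes the root.
Insert rat: rat > dog → go right. Place as right child of dog.
Insert gnu: gnu > dog → go right; gnu < rat → go left. Place as left child of rat.
Insert cod: cod < dog → go left. Place as left child of dog.
Insert bat: bat < dog → go left; bat < cod → go left. Place as left child of cod.
Insert kit: kit > dog → go right; kit < rat → go left; kit > gnu → go right. Place as right child of gnu.
Insert pug: pug > dog → go right; pug < rat → go left; pug > gnu → go right; pug > kit → go right. Place as right child of kit.
Insert emu: emu > dog → go right; emu < rat → go left; emu < gnu → go left. Place as left child of gnu.
Insert boa: boa < dog → go left; boa < cod → go left; boa > bat → go right. Place as right child of bat.
Insert ape: ape < dog → go left; ape < cod → go left; ape < bat → go left. Place as left child of bat.
Insert bee: bee < dog → go left; bee < cod → go left; bee > bat → go right; bee < boa → go left. Place as left child of boa.
Insert doe: doe < dog → go left; doe > cod → go right. Place as right child of cod.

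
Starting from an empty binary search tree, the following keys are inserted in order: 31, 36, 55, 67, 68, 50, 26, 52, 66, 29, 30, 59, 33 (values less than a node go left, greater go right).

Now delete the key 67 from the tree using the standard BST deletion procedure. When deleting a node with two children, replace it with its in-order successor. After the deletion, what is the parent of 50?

Insert 31: tree is empty, so 31 becomes the root.
Insert 36: 36 > 31 → go right. Place as right child of 31.
Insert 55: 55 > 31 → go right; 55 > 36 → go right. Place as right child of 36.
Insert 67: 67 > 31 → go right; 67 > 36 → go right; 67 > 55 → go right. Place as right child of 55.
Insert 68: 68 > 31 → go right; 68 > 36 → go right; 68 > 55 → go right; 68 > 67 → go right. Place as right child of 67.
Insert 50: 50 > 31 → go right; 50 > 36 → go right; 50 < 55 → go left. Place as left child of 55.
Insert 26: 26 < 31 → go left. Place as left child of 31.
Insert 52: 52 > 31 → go right; 52 > 36 → go right; 52 < 55 → go left; 52 > 50 → go right. Place as right child of 50.
Insert 66: 66 > 31 → go right; 66 > 36 → go right; 66 > 55 → go right; 66 < 67 → go left. Place as left child of 67.
Insert 29: 29 < 31 → go left; 29 > 26 → go right. Place as right child of 26.
Insert 30: 30 < 31 → go left; 30 > 26 → go right; 30 > 29 → go right. Place as right child of 29.
Insert 59: 59 > 31 → go right; 59 > 36 → go right; 59 > 55 → go right; 59 < 67 → go left; 59 < 66 → go left. Place as left child of 66.
Insert 33: 33 > 31 → go right; 33 < 36 → go left. Place as left child of 36.

Delete 67 (two children — replace with in-order successor).
After deletion, 50's parent is 55.

55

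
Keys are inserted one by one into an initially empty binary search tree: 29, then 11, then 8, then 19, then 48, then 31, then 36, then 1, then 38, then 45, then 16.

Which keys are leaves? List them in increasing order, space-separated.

Insert 29: tree is empty, so 29 becomes the root.
Insert 11: 11 < 29 → go left. Place as left child of 29.
Insert 8: 8 < 29 → go left; 8 < 11 → go left. Place as left child of 11.
Insert 19: 19 < 29 → go left; 19 > 11 → go right. Place as right child of 11.
Insert 48: 48 > 29 → go right. Place as right child of 29.
Insert 31: 31 > 29 → go right; 31 < 48 → go left. Place as left child of 48.
Insert 36: 36 > 29 → go right; 36 < 48 → go left; 36 > 31 → go right. Place as right child of 31.
Insert 1: 1 < 29 → go left; 1 < 11 → go left; 1 < 8 → go left. Place as left child of 8.
Insert 38: 38 > 29 → go right; 38 < 48 → go left; 38 > 31 → go right; 38 > 36 → go right. Place as right child of 36.
Insert 45: 45 > 29 → go right; 45 < 48 → go left; 45 > 31 → go right; 45 > 36 → go right; 45 > 38 → go right. Place as right child of 38.
Insert 16: 16 < 29 → go left; 16 > 11 → go right; 16 < 19 → go left. Place as left child of 19.

1 16 45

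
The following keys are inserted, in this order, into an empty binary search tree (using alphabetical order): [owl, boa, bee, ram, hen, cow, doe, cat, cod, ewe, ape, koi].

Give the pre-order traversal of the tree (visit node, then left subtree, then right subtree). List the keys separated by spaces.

Resulting structure (node: left, right):
  owl: L=boa, R=ram
  boa: L=bee, R=hen
  bee: L=ape, R=–
  ram: L=–, R=–
  hen: L=cow, R=koi
  cow: L=cat, R=doe
  doe: L=–, R=ewe
  cat: L=–, R=cod
  cod: L=–, R=–
  ewe: L=–, R=–
  ape: L=–, R=–
  koi: L=–, R=–

owl boa bee ape hen cow cat cod doe ewe koi ram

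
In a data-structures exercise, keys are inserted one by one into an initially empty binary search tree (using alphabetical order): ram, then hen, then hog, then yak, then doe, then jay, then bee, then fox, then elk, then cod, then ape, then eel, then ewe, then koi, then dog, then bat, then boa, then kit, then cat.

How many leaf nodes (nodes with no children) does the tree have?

Insert ram: tree is empty, so ram becomes the root.
Insert hen: hen < ram → go left. Place as left child of ram.
Insert hog: hog < ram → go left; hog > hen → go right. Place as right child of hen.
Insert yak: yak > ram → go right. Place as right child of ram.
Insert doe: doe < ram → go left; doe < hen → go left. Place as left child of hen.
Insert jay: jay < ram → go left; jay > hen → go right; jay > hog → go right. Place as right child of hog.
Insert bee: bee < ram → go left; bee < hen → go left; bee < doe → go left. Place as left child of doe.
Insert fox: fox < ram → go left; fox < hen → go left; fox > doe → go right. Place as right child of doe.
Insert elk: elk < ram → go left; elk < hen → go left; elk > doe → go right; elk < fox → go left. Place as left child of fox.
Insert cod: cod < ram → go left; cod < hen → go left; cod < doe → go left; cod > bee → go right. Place as right child of bee.
Insert ape: ape < ram → go left; ape < hen → go left; ape < doe → go left; ape < bee → go left. Place as left child of bee.
Insert eel: eel < ram → go left; eel < hen → go left; eel > doe → go right; eel < fox → go left; eel < elk → go left. Place as left child of elk.
Insert ewe: ewe < ram → go left; ewe < hen → go left; ewe > doe → go right; ewe < fox → go left; ewe > elk → go right. Place as right child of elk.
Insert koi: koi < ram → go left; koi > hen → go right; koi > hog → go right; koi > jay → go right. Place as right child of jay.
Insert dog: dog < ram → go left; dog < hen → go left; dog > doe → go right; dog < fox → go left; dog < elk → go left; dog < eel → go left. Place as left child of eel.
Insert bat: bat < ram → go left; bat < hen → go left; bat < doe → go left; bat < bee → go left; bat > ape → go right. Place as right child of ape.
Insert boa: boa < ram → go left; boa < hen → go left; boa < doe → go left; boa > bee → go right; boa < cod → go left. Place as left child of cod.
Insert kit: kit < ram → go left; kit > hen → go right; kit > hog → go right; kit > jay → go right; kit < koi → go left. Place as left child of koi.
Insert cat: cat < ram → go left; cat < hen → go left; cat < doe → go left; cat > bee → go right; cat < cod → go left; cat > boa → go right. Place as right child of boa.

Leaves: bat, cat, dog, ewe, kit, yak — 6 in total.

6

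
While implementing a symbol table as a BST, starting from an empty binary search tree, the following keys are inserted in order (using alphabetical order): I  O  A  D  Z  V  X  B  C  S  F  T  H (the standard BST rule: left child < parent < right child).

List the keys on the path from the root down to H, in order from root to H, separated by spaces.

I A D F H

Resulting structure (node: left, right):
  I: L=A, R=O
  O: L=–, R=Z
  A: L=–, R=D
  D: L=B, R=F
  Z: L=V, R=–
  V: L=S, R=X
  X: L=–, R=–
  B: L=–, R=C
  C: L=–, R=–
  S: L=–, R=T
  F: L=–, R=H
  T: L=–, R=–
  H: L=–, R=–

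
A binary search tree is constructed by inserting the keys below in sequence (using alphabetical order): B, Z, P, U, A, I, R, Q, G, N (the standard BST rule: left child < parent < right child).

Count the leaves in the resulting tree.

B: root
Z: right child of B (depth 1)
P: left child of Z (depth 2)
U: right child of P (depth 3)
A: left child of B (depth 1)
I: left child of P (depth 3)
R: left child of U (depth 4)
Q: left child of R (depth 5)
G: left child of I (depth 4)
N: right child of I (depth 4)

Leaves: A, G, N, Q — 4 in total.

4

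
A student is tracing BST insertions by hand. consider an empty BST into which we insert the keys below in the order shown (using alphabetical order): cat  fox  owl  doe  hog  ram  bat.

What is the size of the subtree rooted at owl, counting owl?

cat: root
fox: right child of cat (depth 1)
owl: right child of fox (depth 2)
doe: left child of fox (depth 2)
hog: left child of owl (depth 3)
ram: right child of owl (depth 3)
bat: left child of cat (depth 1)

Subtree rooted at owl contains: owl, hog, ram — 3 nodes.

3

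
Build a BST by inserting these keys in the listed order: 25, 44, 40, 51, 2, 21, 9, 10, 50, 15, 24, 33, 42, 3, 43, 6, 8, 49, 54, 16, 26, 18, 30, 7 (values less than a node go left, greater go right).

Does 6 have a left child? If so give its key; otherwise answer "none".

none

25: root
44: right child of 25 (depth 1)
40: left child of 44 (depth 2)
51: right child of 44 (depth 2)
2: left child of 25 (depth 1)
21: right child of 2 (depth 2)
9: left child of 21 (depth 3)
10: right child of 9 (depth 4)
50: left child of 51 (depth 3)
15: right child of 10 (depth 5)
24: right child of 21 (depth 3)
33: left child of 40 (depth 3)
42: right child of 40 (depth 3)
3: left child of 9 (depth 4)
43: right child of 42 (depth 4)
6: right child of 3 (depth 5)
8: right child of 6 (depth 6)
49: left child of 50 (depth 4)
54: right child of 51 (depth 3)
16: right child of 15 (depth 6)
26: left child of 33 (depth 4)
18: right child of 16 (depth 7)
30: right child of 26 (depth 5)
7: left child of 8 (depth 7)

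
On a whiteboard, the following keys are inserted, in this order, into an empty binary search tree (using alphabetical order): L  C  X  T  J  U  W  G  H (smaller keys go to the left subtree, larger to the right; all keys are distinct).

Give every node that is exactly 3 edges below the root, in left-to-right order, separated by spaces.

L: root
C: left child of L (depth 1)
X: right child of L (depth 1)
T: left child of X (depth 2)
J: right child of C (depth 2)
U: right child of T (depth 3)
W: right child of U (depth 4)
G: left child of J (depth 3)
H: right child of G (depth 4)

G U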